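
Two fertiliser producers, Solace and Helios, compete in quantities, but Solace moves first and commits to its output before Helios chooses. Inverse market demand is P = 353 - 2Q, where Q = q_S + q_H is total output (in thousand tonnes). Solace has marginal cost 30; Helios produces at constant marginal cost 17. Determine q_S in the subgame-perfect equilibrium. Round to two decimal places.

77.50

The follower Helios best-responds to any q_S: π_H = (353 - 2Q)q_H - 17q_H.
∂π_H/∂q_H = 336 - 2q_S - 4q_H = 0 gives the reaction function q_H = (336 - 2q_S)/4.
Solace substitutes q_H(q_S) into its own profit: π_S = q_S(353 - 2q_S - (336 - 2q_S)/2) - 30q_S = (185 - q_S)q_S - 30q_S.
Leader FOC: 155 - 2q_S = 0, so q_S = 155/2.
Then q_H = (336 - 2·(155/2))/4 = 181/4.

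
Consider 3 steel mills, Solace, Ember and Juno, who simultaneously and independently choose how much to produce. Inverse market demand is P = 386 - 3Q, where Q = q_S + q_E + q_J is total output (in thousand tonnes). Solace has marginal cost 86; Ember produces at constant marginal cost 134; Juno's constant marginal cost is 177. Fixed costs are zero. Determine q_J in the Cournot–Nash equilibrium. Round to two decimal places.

Solace's profit: π_S = (386 - 3Q)q_S - (86q_S). Setting ∂π_S/∂q_S = 0: 300 - 6q_S - 3(q_E + q_J) = 0.
Ember's first-order condition: 252 - 6q_E - 3(q_S + q_J) = 0.
Juno's first-order condition: 209 - 6q_J - 3(q_S + q_E) = 0.
Adding the 3 conditions: 761 − 6Q − 6Q = 0, i.e. Q = 761/12.
Back-substituting: q_S = (300 − 761/4)/3 = 439/12, q_E = (252 − 761/4)/3 = 247/12, q_J = (209 − 761/4)/3 = 25/4.

6.25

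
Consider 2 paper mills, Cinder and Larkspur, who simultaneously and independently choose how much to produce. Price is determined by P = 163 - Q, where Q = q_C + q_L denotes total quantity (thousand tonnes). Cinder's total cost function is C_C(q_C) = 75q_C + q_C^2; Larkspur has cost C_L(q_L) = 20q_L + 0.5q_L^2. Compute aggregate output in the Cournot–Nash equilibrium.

55

Cinder's profit: π_C = (163 - Q)q_C - (75q_C + q_C²). Setting ∂π_C/∂q_C = 0: 88 - 4q_C - (q_L) = 0.
Larkspur's first-order condition: 143 - 3q_L - (q_C) = 0.
Rearranging gives the reaction functions q_C = (88 - q_L)/4 and q_L = (143 - q_C)/3.
Solving the pair: q_C = 11, q_L = 44.
Total output Q = 11 + 44 = 55.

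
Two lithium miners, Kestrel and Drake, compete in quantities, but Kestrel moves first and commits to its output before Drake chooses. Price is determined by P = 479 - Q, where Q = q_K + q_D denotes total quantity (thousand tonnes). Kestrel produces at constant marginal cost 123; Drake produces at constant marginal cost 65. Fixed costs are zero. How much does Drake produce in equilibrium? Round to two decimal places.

132.50

Solve by backward induction. Given q_K, the follower Drake maximises π_D = (479 - q_K - q_D)q_D - 65q_D.
Setting the follower's marginal profit to zero, 414 - q_K - 2q_D = 0, i.e. q_D = (414 - q_K)/2.
Kestrel substitutes q_D(q_K) into its own profit: π_K = q_K(479 - q_K - (414 - q_K)/2) - 123q_K = (272 - (1/2)q_K)q_K - 123q_K.
Maximising: ∂π_K/∂q_K = 149 - q_K = 0, giving q_K = 149.
Then q_D = (414 - 149)/2 = 265/2.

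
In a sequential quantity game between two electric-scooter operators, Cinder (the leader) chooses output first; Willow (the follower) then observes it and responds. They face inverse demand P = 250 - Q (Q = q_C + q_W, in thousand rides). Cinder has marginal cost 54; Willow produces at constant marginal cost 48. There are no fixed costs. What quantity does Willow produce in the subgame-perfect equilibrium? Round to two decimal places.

Solve by backward induction. Given q_C, the follower Willow maximises π_W = (250 - q_C - q_W)q_W - 48q_W.
Setting the follower's marginal profit to zero, 202 - q_C - 2q_W = 0, i.e. q_W = (202 - q_C)/2.
Cinder substitutes q_W(q_C) into its own profit: π_C = q_C(250 - q_C - (202 - q_C)/2) - 54q_C = (149 - (1/2)q_C)q_C - 54q_C.
Leader FOC: 95 - q_C = 0, so q_C = 95.
Then q_W = (202 - 95)/2 = 107/2.

53.50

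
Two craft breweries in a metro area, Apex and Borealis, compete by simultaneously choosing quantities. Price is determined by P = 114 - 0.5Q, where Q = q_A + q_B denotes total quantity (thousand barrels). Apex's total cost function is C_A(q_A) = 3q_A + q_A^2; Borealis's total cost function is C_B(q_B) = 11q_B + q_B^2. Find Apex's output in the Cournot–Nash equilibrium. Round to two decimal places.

32.17

Apex's profit: π_A = (114 - 0.5Q)q_A - (3q_A + q_A²). Setting ∂π_A/∂q_A = 0: 111 - 3q_A - (1/2)(q_B) = 0.
Borealis's first-order condition: 103 - 3q_B - (1/2)(q_A) = 0.
Best responses: q_A = (111 - (1/2)q_B)/3, q_B = (103 - (1/2)q_A)/3.
Substituting one into the other gives q_A = 1126/35 and q_B = 1014/35.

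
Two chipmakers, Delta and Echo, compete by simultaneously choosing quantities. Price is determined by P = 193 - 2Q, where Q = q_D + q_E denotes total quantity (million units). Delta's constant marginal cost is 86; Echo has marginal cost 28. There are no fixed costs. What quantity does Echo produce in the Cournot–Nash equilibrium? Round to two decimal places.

37.17

Delta's profit: π_D = (193 - 2Q)q_D - (86q_D). Setting ∂π_D/∂q_D = 0: 107 - 4q_D - 2(q_E) = 0.
Echo's profit: π_E = (193 - 2Q)q_E - (28q_E). Setting ∂π_E/∂q_E = 0: 165 - 4q_E - 2(q_D) = 0.
So q_D = (107 - 2q_E)/4 and q_E = (165 - 2q_D)/4.
Substituting one into the other gives q_D = 49/6 and q_E = 223/6.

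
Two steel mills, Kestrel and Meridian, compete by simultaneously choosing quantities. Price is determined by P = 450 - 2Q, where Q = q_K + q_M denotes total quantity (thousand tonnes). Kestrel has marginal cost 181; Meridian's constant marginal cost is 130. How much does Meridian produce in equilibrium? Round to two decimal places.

Kestrel's profit: π_K = (450 - 2Q)q_K - (181q_K). Setting ∂π_K/∂q_K = 0: 269 - 4q_K - 2(q_M) = 0.
Meridian's first-order condition: 320 - 4q_M - 2(q_K) = 0.
So q_K = (269 - 2q_M)/4 and q_M = (320 - 2q_K)/4.
Substituting one into the other gives q_K = 109/3 and q_M = 371/6.

61.83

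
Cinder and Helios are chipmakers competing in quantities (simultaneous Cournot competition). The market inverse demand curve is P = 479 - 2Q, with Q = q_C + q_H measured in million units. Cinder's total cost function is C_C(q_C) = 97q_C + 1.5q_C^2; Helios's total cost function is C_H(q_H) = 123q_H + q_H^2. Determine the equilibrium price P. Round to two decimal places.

Cinder's profit: π_C = (479 - 2Q)q_C - (97q_C + (3/2)q_C²). Setting ∂π_C/∂q_C = 0: 382 - 7q_C - 2(q_H) = 0.
Helios's first-order condition: 356 - 6q_H - 2(q_C) = 0.
Best responses: q_C = (382 - 2q_H)/7, q_H = (356 - 2q_C)/6.
Solving the pair: q_C = 790/19, q_H = 864/19.
Total output Q = 1654/19, so price P = 479 - 2·(1654/19) = 304.8947.

304.89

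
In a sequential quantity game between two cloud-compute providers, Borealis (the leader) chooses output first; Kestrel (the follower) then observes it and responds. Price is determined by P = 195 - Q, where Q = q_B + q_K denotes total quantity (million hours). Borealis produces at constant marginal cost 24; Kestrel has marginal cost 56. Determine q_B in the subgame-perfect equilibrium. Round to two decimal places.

The follower Kestrel best-responds to any q_B: π_K = (195 - Q)q_K - 56q_K.
Follower FOC: 139 - q_B - 2q_K = 0, so q_K(q_B) = (139 - q_B)/2.
Borealis substitutes q_K(q_B) into its own profit: π_B = q_B(195 - q_B - (139 - q_B)/2) - 24q_B = (251/2 - (1/2)q_B)q_B - 24q_B.
The leader's first-order condition 203/2 - q_B = 0 yields q_B = 203/2.
Then q_K = (139 - 203/2)/2 = 75/4.

101.50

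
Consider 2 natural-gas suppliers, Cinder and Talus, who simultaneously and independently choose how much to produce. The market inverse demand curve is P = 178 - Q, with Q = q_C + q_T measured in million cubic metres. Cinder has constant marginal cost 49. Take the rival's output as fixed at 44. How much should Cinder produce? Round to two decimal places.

42.50

With the rival's output fixed at 44, Cinder's profit is π_C = (178 - 44 - q_C)q_C - (49q_C) = (134 - q_C)q_C - (49q_C).
∂π_C/∂q_C = 85 - 2q_C = 0, so q_C = 85/2.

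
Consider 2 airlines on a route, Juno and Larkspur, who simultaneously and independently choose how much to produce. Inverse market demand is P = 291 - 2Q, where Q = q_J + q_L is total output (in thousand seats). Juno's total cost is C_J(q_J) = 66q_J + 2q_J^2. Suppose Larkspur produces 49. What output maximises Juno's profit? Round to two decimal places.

15.88

With the rival's output fixed at 49, Juno's profit is π_J = (291 - 2·49 - 2q_J)q_J - (66q_J + 2q_J²) = (193 - 2q_J)q_J - (66q_J + 2q_J²).
∂π_J/∂q_J = 127 - 8q_J = 0, so q_J = 127/8.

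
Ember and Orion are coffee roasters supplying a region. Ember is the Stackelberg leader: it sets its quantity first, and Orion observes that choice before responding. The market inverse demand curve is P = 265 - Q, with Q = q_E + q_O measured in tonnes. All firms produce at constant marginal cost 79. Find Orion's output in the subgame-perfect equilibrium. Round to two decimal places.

The follower Orion best-responds to any q_E: π_O = (265 - Q)q_O - 79q_O.
∂π_O/∂q_O = 186 - q_E - 2q_O = 0 gives the reaction function q_O = (186 - q_E)/2.
The leader anticipates this reaction. Substituting into P = 265 - Q gives P = 172 - (1/2)q_E, so π_E = (172 - (1/2)q_E)q_E - 79q_E.
The leader's first-order condition 93 - q_E = 0 yields q_E = 93.
Then q_O = (186 - 93)/2 = 93/2.

46.50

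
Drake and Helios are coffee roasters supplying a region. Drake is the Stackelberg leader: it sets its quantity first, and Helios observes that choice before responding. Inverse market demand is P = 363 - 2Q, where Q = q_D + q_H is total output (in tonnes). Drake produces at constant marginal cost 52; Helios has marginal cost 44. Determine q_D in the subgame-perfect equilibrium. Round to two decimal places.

75.75

The follower Helios best-responds to any q_D: π_H = (363 - 2Q)q_H - 44q_H.
Setting the follower's marginal profit to zero, 319 - 2q_D - 4q_H = 0, i.e. q_H = (319 - 2q_D)/4.
The leader anticipates this reaction. Substituting into P = 363 - 2Q gives P = 407/2 - q_D, so π_D = (407/2 - q_D)q_D - 52q_D.
Maximising: ∂π_D/∂q_D = 303/2 - 2q_D = 0, giving q_D = 303/4.
Then q_H = (319 - 2·(303/4))/4 = 335/8.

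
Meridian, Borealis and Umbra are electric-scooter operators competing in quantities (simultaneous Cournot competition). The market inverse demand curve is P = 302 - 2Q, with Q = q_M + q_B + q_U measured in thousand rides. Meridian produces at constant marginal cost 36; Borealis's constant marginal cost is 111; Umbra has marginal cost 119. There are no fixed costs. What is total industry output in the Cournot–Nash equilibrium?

Meridian's profit: π_M = (302 - 2Q)q_M - (36q_M). Setting ∂π_M/∂q_M = 0: 266 - 4q_M - 2(q_B + q_U) = 0.
Borealis's profit: π_B = (302 - 2Q)q_B - (111q_B). Setting ∂π_B/∂q_B = 0: 191 - 4q_B - 2(q_M + q_U) = 0.
Umbra's profit: π_U = (302 - 2Q)q_U - (119q_U). Setting ∂π_U/∂q_U = 0: 183 - 4q_U - 2(q_M + q_B) = 0.
Adding the 3 conditions: 640 − 4Q − 4Q = 0, i.e. Q = 80.
Back-substituting: q_M = (266 − 160)/2 = 53, q_B = (191 − 160)/2 = 31/2, q_U = (183 − 160)/2 = 23/2.
Total output Q = 53 + 31/2 + 23/2 = 80.

80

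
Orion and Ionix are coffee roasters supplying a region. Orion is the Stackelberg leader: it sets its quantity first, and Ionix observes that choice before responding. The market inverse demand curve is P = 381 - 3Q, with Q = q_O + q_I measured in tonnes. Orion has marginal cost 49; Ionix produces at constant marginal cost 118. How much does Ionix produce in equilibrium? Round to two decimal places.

Solve by backward induction. Given q_O, the follower Ionix maximises π_I = (381 - 3q_O - 3q_I)q_I - 118q_I.
∂π_I/∂q_I = 263 - 3q_O - 6q_I = 0 gives the reaction function q_I = (263 - 3q_O)/6.
The leader anticipates this reaction. Substituting into P = 381 - 3Q gives P = 499/2 - (3/2)q_O, so π_O = (499/2 - (3/2)q_O)q_O - 49q_O.
Leader FOC: 401/2 - 3q_O = 0, so q_O = 401/6.
Then q_I = (263 - 3·(401/6))/6 = 125/12.

10.42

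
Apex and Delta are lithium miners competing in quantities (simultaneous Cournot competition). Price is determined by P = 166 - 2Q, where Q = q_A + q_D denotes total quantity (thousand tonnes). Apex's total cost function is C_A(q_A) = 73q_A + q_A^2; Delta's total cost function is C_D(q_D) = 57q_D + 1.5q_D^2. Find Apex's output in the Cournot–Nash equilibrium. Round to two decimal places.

Apex's profit: π_A = (166 - 2Q)q_A - (73q_A + q_A²). Setting ∂π_A/∂q_A = 0: 93 - 6q_A - 2(q_D) = 0.
Delta's first-order condition: 109 - 7q_D - 2(q_A) = 0.
So q_A = (93 - 2q_D)/6 and q_D = (109 - 2q_A)/7.
Solving the pair: q_A = 433/38, q_D = 234/19.

11.39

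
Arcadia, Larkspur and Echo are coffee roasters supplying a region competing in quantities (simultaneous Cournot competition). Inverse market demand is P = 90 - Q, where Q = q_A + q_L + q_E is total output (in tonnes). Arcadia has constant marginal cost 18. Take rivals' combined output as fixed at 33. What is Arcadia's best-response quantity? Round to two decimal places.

With rivals' combined output fixed at 33, Arcadia's profit is π_A = (90 - 33 - q_A)q_A - (18q_A) = (57 - q_A)q_A - (18q_A).
∂π_A/∂q_A = 39 - 2q_A = 0, so q_A = 39/2.

19.50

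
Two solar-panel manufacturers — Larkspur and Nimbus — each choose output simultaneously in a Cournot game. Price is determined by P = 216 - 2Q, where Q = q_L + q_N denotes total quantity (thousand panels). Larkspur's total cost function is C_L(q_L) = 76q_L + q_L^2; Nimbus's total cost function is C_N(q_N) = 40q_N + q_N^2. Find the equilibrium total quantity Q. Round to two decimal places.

39.50

Larkspur's profit: π_L = (216 - 2Q)q_L - (76q_L + q_L²). Setting ∂π_L/∂q_L = 0: 140 - 6q_L - 2(q_N) = 0.
Nimbus's first-order condition: 176 - 6q_N - 2(q_L) = 0.
Rearranging gives the reaction functions q_L = (140 - 2q_N)/6 and q_N = (176 - 2q_L)/6.
Solving the pair: q_L = 61/4, q_N = 97/4.
Total output Q = 61/4 + 97/4 = 79/2.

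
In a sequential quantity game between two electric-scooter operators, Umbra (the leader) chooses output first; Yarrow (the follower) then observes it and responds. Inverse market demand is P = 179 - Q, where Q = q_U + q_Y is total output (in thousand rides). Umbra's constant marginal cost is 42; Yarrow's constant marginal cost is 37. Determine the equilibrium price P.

75

Solve by backward induction. Given q_U, the follower Yarrow maximises π_Y = (179 - q_U - q_Y)q_Y - 37q_Y.
Follower FOC: 142 - q_U - 2q_Y = 0, so q_Y(q_U) = (142 - q_U)/2.
The leader anticipates this reaction. Substituting into P = 179 - Q gives P = 108 - (1/2)q_U, so π_U = (108 - (1/2)q_U)q_U - 42q_U.
Maximising: ∂π_U/∂q_U = 66 - q_U = 0, giving q_U = 66.
Then q_Y = (142 - 66)/2 = 38.
Total output Q = 104, so price P = 179 - 104 = 75.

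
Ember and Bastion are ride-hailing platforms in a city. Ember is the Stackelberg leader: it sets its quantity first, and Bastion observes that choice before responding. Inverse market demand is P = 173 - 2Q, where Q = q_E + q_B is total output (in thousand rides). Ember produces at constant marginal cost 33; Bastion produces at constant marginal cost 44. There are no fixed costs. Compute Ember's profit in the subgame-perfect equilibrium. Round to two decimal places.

1425.06

Solve by backward induction. Given q_E, the follower Bastion maximises π_B = (173 - 2q_E - 2q_B)q_B - 44q_B.
Setting the follower's marginal profit to zero, 129 - 2q_E - 4q_B = 0, i.e. q_B = (129 - 2q_E)/4.
The leader anticipates this reaction. Substituting into P = 173 - 2Q gives P = 217/2 - q_E, so π_E = (217/2 - q_E)q_E - 33q_E.
Maximising: ∂π_E/∂q_E = 151/2 - 2q_E = 0, giving q_E = 151/4.
Then q_B = (129 - 2·(151/4))/4 = 107/8.
Price P = 173 - 2·(409/8) = 283/4.
Ember's profit: (283/4 - 33)·(151/4) = 1425.0625.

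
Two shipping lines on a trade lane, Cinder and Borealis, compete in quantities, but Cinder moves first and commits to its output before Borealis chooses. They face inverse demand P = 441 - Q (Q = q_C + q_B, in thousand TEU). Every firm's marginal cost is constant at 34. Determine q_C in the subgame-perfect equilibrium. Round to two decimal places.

203.50

Solve by backward induction. Given q_C, the follower Borealis maximises π_B = (441 - q_C - q_B)q_B - 34q_B.
Follower FOC: 407 - q_C - 2q_B = 0, so q_B(q_C) = (407 - q_C)/2.
Cinder substitutes q_B(q_C) into its own profit: π_C = q_C(441 - q_C - (407 - q_C)/2) - 34q_C = (475/2 - (1/2)q_C)q_C - 34q_C.
Leader FOC: 407/2 - q_C = 0, so q_C = 407/2.
Then q_B = (407 - 407/2)/2 = 407/4.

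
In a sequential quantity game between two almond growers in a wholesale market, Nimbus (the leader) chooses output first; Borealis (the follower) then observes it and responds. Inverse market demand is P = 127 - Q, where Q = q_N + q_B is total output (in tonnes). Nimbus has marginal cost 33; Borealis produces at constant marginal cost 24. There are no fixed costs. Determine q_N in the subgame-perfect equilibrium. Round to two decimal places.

The follower Borealis best-responds to any q_N: π_B = (127 - Q)q_B - 24q_B.
Follower FOC: 103 - q_N - 2q_B = 0, so q_B(q_N) = (103 - q_N)/2.
The leader anticipates this reaction. Substituting into P = 127 - Q gives P = 151/2 - (1/2)q_N, so π_N = (151/2 - (1/2)q_N)q_N - 33q_N.
Maximising: ∂π_N/∂q_N = 85/2 - q_N = 0, giving q_N = 85/2.
Then q_B = (103 - 85/2)/2 = 121/4.

42.50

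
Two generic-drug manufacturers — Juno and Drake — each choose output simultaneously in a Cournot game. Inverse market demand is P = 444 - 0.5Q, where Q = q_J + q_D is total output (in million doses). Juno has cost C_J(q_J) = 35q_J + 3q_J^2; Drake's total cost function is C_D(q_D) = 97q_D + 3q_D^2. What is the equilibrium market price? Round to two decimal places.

393.60

Juno's profit: π_J = (444 - 0.5Q)q_J - (35q_J + 3q_J²). Setting ∂π_J/∂q_J = 0: 409 - 7q_J - (1/2)(q_D) = 0.
Drake's first-order condition: 347 - 7q_D - (1/2)(q_J) = 0.
Best responses: q_J = (409 - (1/2)q_D)/7, q_D = (347 - (1/2)q_J)/7.
Substituting one into the other gives q_J = 55.1692 and q_D = 45.6308.
Total output Q = 504/5, so price P = 444 - (1/2)·(504/5) = 1968/5.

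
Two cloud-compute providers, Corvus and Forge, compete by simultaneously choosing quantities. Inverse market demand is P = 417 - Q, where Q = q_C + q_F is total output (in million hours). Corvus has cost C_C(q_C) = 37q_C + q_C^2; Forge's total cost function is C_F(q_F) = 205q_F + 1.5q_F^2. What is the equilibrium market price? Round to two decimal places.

303.53

Corvus's profit: π_C = (417 - Q)q_C - (37q_C + q_C²). Setting ∂π_C/∂q_C = 0: 380 - 4q_C - (q_F) = 0.
Forge's profit: π_F = (417 - Q)q_F - (205q_F + (3/2)q_F²). Setting ∂π_F/∂q_F = 0: 212 - 5q_F - (q_C) = 0.
Best responses: q_C = (380 - q_F)/4, q_F = (212 - q_C)/5.
Substituting one into the other gives q_C = 1688/19 and q_F = 468/19.
Total output Q = 113.4737, so price P = 417 - 113.4737 = 303.5263.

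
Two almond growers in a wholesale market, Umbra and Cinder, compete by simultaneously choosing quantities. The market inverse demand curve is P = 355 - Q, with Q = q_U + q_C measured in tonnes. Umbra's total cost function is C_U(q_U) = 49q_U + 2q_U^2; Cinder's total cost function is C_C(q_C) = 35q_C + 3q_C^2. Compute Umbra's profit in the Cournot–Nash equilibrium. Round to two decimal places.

6149.91

Umbra's profit: π_U = (355 - Q)q_U - (49q_U + 2q_U²). Setting ∂π_U/∂q_U = 0: 306 - 6q_U - (q_C) = 0.
Cinder's first-order condition: 320 - 8q_C - (q_U) = 0.
So q_U = (306 - q_C)/6 and q_C = (320 - q_U)/8.
Solving the pair: q_U = 45.2766, q_C = 1614/47.
Price P = 355 - 79.6170 = 275.3830.
Umbra's profit: 275.3830·45.2766 - 49·45.2766 - 2·45.2766² = 6149.9104.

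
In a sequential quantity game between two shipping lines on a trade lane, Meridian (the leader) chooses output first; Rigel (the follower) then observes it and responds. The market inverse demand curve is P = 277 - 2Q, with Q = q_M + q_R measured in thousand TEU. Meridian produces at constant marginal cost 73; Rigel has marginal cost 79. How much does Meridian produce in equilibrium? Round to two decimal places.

52.50

The follower Rigel best-responds to any q_M: π_R = (277 - 2Q)q_R - 79q_R.
Setting the follower's marginal profit to zero, 198 - 2q_M - 4q_R = 0, i.e. q_R = (198 - 2q_M)/4.
The leader anticipates this reaction. Substituting into P = 277 - 2Q gives P = 178 - q_M, so π_M = (178 - q_M)q_M - 73q_M.
The leader's first-order condition 105 - 2q_M = 0 yields q_M = 105/2.
Then q_R = (198 - 2·(105/2))/4 = 93/4.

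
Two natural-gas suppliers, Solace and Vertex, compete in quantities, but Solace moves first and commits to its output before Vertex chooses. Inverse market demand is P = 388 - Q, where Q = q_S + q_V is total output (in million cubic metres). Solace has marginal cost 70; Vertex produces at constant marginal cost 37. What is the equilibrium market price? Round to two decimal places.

141.25

Solve by backward induction. Given q_S, the follower Vertex maximises π_V = (388 - q_S - q_V)q_V - 37q_V.
Setting the follower's marginal profit to zero, 351 - q_S - 2q_V = 0, i.e. q_V = (351 - q_S)/2.
Solace substitutes q_V(q_S) into its own profit: π_S = q_S(388 - q_S - (351 - q_S)/2) - 70q_S = (425/2 - (1/2)q_S)q_S - 70q_S.
Maximising: ∂π_S/∂q_S = 285/2 - q_S = 0, giving q_S = 285/2.
Then q_V = (351 - 285/2)/2 = 417/4.
Total output Q = 987/4, so price P = 388 - 987/4 = 565/4.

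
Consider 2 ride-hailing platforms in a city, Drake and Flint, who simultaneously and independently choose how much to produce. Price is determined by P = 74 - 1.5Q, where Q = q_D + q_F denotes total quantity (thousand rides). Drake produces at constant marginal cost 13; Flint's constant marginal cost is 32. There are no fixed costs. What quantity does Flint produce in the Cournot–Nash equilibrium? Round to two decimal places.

Drake's profit: π_D = (74 - 1.5Q)q_D - (13q_D). Setting ∂π_D/∂q_D = 0: 61 - 3q_D - (3/2)(q_F) = 0.
Flint's first-order condition: 42 - 3q_F - (3/2)(q_D) = 0.
Best responses: q_D = (61 - (3/2)q_F)/3, q_F = (42 - (3/2)q_D)/3.
Substituting one into the other gives q_D = 160/9 and q_F = 46/9.

5.11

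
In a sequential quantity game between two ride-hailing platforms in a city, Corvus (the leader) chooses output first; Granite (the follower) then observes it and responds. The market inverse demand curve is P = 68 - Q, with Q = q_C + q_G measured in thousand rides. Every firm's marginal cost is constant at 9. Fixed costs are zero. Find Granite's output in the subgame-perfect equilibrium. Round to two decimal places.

14.75

The follower Granite best-responds to any q_C: π_G = (68 - Q)q_G - 9q_G.
Follower FOC: 59 - q_C - 2q_G = 0, so q_G(q_C) = (59 - q_C)/2.
Corvus substitutes q_G(q_C) into its own profit: π_C = q_C(68 - q_C - (59 - q_C)/2) - 9q_C = (77/2 - (1/2)q_C)q_C - 9q_C.
Maximising: ∂π_C/∂q_C = 59/2 - q_C = 0, giving q_C = 59/2.
Then q_G = (59 - 59/2)/2 = 59/4.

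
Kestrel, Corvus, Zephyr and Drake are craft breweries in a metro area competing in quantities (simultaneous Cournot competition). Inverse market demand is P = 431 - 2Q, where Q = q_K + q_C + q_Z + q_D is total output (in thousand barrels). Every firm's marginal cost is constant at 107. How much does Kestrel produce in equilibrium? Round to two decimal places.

A representative firm's profit is π_i = q_i(431 - 2Q) - 107q_i.
Setting ∂π_i/∂q_i = 0 with rivals' quantities fixed: 324 - 4q_i - 2·Σ_{j≠i} q_j = 0.
With identical firms every q_j equals q_i, so Σ_{j≠i} q_j = 3q_i and 324 = 10q_i, giving q_i = 162/5.

32.40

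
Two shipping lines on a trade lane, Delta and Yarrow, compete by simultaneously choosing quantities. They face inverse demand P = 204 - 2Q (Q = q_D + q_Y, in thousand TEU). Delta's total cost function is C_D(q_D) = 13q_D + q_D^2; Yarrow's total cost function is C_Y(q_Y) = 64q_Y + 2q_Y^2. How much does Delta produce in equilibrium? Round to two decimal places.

Delta's profit: π_D = (204 - 2Q)q_D - (13q_D + q_D²). Setting ∂π_D/∂q_D = 0: 191 - 6q_D - 2(q_Y) = 0.
Yarrow's profit: π_Y = (204 - 2Q)q_Y - (64q_Y + 2q_Y²). Setting ∂π_Y/∂q_Y = 0: 140 - 8q_Y - 2(q_D) = 0.
Best responses: q_D = (191 - 2q_Y)/6, q_Y = (140 - 2q_D)/8.
Substituting one into the other gives q_D = 312/11 and q_Y = 229/22.

28.36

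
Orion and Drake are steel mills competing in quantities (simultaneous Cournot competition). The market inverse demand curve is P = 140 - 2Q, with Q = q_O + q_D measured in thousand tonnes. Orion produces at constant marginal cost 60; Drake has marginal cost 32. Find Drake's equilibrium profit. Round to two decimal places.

Orion's profit: π_O = (140 - 2Q)q_O - (60q_O). Setting ∂π_O/∂q_O = 0: 80 - 4q_O - 2(q_D) = 0.
Drake's first-order condition: 108 - 4q_D - 2(q_O) = 0.
Best responses: q_O = (80 - 2q_D)/4, q_D = (108 - 2q_O)/4.
Substituting one into the other gives q_O = 26/3 and q_D = 68/3.
Price P = 140 - 2·(94/3) = 232/3.
Drake's profit: (232/3 - 32)·(68/3) = 1027.5556.

1027.56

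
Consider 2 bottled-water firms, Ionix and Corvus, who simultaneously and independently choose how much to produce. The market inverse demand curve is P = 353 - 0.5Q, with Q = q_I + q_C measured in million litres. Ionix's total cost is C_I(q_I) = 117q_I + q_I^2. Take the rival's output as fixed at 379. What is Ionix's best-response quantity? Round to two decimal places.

With the rival's output fixed at 379, Ionix's profit is π_I = (353 - (1/2)·379 - (1/2)q_I)q_I - (117q_I + q_I²) = (327/2 - (1/2)q_I)q_I - (117q_I + q_I²).
∂π_I/∂q_I = 93/2 - 3q_I = 0, so q_I = 31/2.

15.50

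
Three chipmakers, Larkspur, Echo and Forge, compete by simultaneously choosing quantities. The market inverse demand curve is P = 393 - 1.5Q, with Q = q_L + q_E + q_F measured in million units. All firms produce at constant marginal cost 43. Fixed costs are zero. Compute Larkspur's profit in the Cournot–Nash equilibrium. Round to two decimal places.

Each firm earns π_i = (393 - 1.5Q)q_i - 43q_i.
Setting ∂π_i/∂q_i = 0 with rivals' quantities fixed: 350 - 3q_i - (3/2)·Σ_{j≠i} q_j = 0.
With identical firms every q_j equals q_i, so Σ_{j≠i} q_j = 2q_i and 350 = 6q_i, giving q_i = 175/3.
Price P = 393 - (3/2)·175 = 261/2.
Larkspur's profit: (261/2 - 43)·(175/3) = 5104.1667.

5104.17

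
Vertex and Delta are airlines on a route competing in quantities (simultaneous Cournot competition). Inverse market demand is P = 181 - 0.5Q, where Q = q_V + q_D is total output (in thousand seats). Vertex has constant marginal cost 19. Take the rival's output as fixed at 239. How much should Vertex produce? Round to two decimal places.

42.50

With the rival's output fixed at 239, Vertex's profit is π_V = (181 - (1/2)·239 - (1/2)q_V)q_V - (19q_V) = (123/2 - (1/2)q_V)q_V - (19q_V).
∂π_V/∂q_V = 85/2 - q_V = 0, so q_V = 85/2.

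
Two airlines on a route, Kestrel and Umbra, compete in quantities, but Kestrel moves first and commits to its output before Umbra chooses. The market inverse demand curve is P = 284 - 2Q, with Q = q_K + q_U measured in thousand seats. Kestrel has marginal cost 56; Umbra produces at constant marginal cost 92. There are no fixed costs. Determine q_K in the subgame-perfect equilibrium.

66

Solve by backward induction. Given q_K, the follower Umbra maximises π_U = (284 - 2q_K - 2q_U)q_U - 92q_U.
Follower FOC: 192 - 2q_K - 4q_U = 0, so q_U(q_K) = (192 - 2q_K)/4.
The leader anticipates this reaction. Substituting into P = 284 - 2Q gives P = 188 - q_K, so π_K = (188 - q_K)q_K - 56q_K.
Maximising: ∂π_K/∂q_K = 132 - 2q_K = 0, giving q_K = 66.
Then q_U = (192 - 2·66)/4 = 15.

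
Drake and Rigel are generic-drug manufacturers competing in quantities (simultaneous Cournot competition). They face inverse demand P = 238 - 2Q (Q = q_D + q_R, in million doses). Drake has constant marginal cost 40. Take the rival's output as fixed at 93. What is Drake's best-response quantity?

With the rival's output fixed at 93, Drake's profit is π_D = (238 - 2·93 - 2q_D)q_D - (40q_D) = (52 - 2q_D)q_D - (40q_D).
∂π_D/∂q_D = 12 - 4q_D = 0, so q_D = 3.

3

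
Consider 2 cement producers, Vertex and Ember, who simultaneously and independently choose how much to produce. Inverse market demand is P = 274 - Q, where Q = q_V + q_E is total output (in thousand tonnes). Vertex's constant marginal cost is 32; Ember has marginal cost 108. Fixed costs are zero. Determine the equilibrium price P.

Vertex's profit: π_V = (274 - Q)q_V - (32q_V). Setting ∂π_V/∂q_V = 0: 242 - 2q_V - (q_E) = 0.
Ember's profit: π_E = (274 - Q)q_E - (108q_E). Setting ∂π_E/∂q_E = 0: 166 - 2q_E - (q_V) = 0.
Rearranging gives the reaction functions q_V = (242 - q_E)/2 and q_E = (166 - q_V)/2.
Solving the pair: q_V = 106, q_E = 30.
Total output Q = 136, so price P = 274 - 136 = 138.

138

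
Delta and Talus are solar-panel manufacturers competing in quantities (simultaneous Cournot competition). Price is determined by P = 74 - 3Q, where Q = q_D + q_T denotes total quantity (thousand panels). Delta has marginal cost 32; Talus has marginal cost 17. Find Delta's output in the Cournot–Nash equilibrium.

Delta's profit: π_D = (74 - 3Q)q_D - (32q_D). Setting ∂π_D/∂q_D = 0: 42 - 6q_D - 3(q_T) = 0.
Talus's profit: π_T = (74 - 3Q)q_T - (17q_T). Setting ∂π_T/∂q_T = 0: 57 - 6q_T - 3(q_D) = 0.
So q_D = (42 - 3q_T)/6 and q_T = (57 - 3q_D)/6.
Substituting one into the other gives q_D = 3 and q_T = 8.

3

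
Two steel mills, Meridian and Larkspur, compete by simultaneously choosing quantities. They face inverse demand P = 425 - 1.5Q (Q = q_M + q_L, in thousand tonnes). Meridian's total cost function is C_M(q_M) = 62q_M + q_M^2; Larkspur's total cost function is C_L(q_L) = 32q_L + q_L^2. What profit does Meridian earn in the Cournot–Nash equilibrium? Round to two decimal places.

Meridian's profit: π_M = (425 - 1.5Q)q_M - (62q_M + q_M²). Setting ∂π_M/∂q_M = 0: 363 - 5q_M - (3/2)(q_L) = 0.
Larkspur's profit: π_L = (425 - 1.5Q)q_L - (32q_L + q_L²). Setting ∂π_L/∂q_L = 0: 393 - 5q_L - (3/2)(q_M) = 0.
Best responses: q_M = (363 - (3/2)q_L)/5, q_L = (393 - (3/2)q_M)/5.
Solving the pair: q_M = 53.8681, q_L = 62.4396.
Price P = 425 - (3/2)·(1512/13) = 250.5385.
Meridian's profit: 250.5385·53.8681 - 62·53.8681 - 53.8681² = 7254.4391.

7254.44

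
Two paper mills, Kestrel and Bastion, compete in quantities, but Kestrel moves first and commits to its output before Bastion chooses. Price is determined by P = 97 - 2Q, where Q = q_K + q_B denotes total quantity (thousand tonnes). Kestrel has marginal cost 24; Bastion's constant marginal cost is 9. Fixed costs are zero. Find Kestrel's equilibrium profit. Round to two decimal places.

210.25

Solve by backward induction. Given q_K, the follower Bastion maximises π_B = (97 - 2q_K - 2q_B)q_B - 9q_B.
Setting the follower's marginal profit to zero, 88 - 2q_K - 4q_B = 0, i.e. q_B = (88 - 2q_K)/4.
The leader anticipates this reaction. Substituting into P = 97 - 2Q gives P = 53 - q_K, so π_K = (53 - q_K)q_K - 24q_K.
The leader's first-order condition 29 - 2q_K = 0 yields q_K = 29/2.
Then q_B = (88 - 2·(29/2))/4 = 59/4.
Price P = 97 - 2·(117/4) = 77/2.
Kestrel's profit: (77/2 - 24)·(29/2) = 841/4.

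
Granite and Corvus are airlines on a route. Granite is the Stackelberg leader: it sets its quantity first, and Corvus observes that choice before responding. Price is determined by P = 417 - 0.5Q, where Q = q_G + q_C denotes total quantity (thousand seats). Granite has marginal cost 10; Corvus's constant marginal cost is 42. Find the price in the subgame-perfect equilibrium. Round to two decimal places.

The follower Corvus best-responds to any q_G: π_C = (417 - 0.5Q)q_C - 42q_C.
Setting the follower's marginal profit to zero, 375 - (1/2)q_G - q_C = 0, i.e. q_C = (375 - (1/2)q_G).
Granite substitutes q_C(q_G) into its own profit: π_G = q_G(417 - (1/2)q_G - (375 - (1/2)q_G)/2) - 10q_G = (459/2 - (1/4)q_G)q_G - 10q_G.
Maximising: ∂π_G/∂q_G = 439/2 - (1/2)q_G = 0, giving q_G = 439.
Then q_C = (375 - (1/2)·439) = 311/2.
Total output Q = 1189/2, so price P = 417 - (1/2)·(1189/2) = 479/4.

119.75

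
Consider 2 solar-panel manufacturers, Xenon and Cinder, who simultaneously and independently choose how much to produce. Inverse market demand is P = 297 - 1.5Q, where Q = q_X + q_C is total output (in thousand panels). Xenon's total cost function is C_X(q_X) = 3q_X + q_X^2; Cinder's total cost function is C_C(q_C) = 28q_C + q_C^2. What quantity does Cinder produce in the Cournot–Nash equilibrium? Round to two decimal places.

Xenon's profit: π_X = (297 - 1.5Q)q_X - (3q_X + q_X²). Setting ∂π_X/∂q_X = 0: 294 - 5q_X - (3/2)(q_C) = 0.
Cinder's profit: π_C = (297 - 1.5Q)q_C - (28q_C + q_C²). Setting ∂π_C/∂q_C = 0: 269 - 5q_C - (3/2)(q_X) = 0.
Rearranging gives the reaction functions q_X = (294 - (3/2)q_C)/5 and q_C = (269 - (3/2)q_X)/5.
Solving the pair: q_X = 46.8791, q_C = 39.7363.

39.74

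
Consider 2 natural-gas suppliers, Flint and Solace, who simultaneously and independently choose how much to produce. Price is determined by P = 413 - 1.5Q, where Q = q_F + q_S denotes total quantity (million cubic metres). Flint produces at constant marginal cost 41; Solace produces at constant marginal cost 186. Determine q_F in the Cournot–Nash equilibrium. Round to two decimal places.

114.89

Flint's profit: π_F = (413 - 1.5Q)q_F - (41q_F). Setting ∂π_F/∂q_F = 0: 372 - 3q_F - (3/2)(q_S) = 0.
Solace's first-order condition: 227 - 3q_S - (3/2)(q_F) = 0.
Best responses: q_F = (372 - (3/2)q_S)/3, q_S = (227 - (3/2)q_F)/3.
Solving the pair: q_F = 1034/9, q_S = 164/9.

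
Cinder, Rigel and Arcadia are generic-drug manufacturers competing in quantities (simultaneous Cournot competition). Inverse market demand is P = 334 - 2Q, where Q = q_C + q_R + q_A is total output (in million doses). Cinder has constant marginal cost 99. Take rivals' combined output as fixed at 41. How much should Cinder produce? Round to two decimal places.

With rivals' combined output fixed at 41, Cinder's profit is π_C = (334 - 2·41 - 2q_C)q_C - (99q_C) = (252 - 2q_C)q_C - (99q_C).
∂π_C/∂q_C = 153 - 4q_C = 0, so q_C = 153/4.

38.25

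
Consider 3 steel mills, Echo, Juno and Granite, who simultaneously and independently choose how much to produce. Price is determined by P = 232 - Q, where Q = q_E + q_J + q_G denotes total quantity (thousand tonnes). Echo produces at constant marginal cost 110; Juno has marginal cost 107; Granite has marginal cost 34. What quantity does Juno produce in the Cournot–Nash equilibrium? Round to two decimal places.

13.75

Echo's profit: π_E = (232 - Q)q_E - (110q_E). Setting ∂π_E/∂q_E = 0: 122 - 2q_E - (q_J + q_G) = 0.
Juno's profit: π_J = (232 - Q)q_J - (107q_J). Setting ∂π_J/∂q_J = 0: 125 - 2q_J - (q_E + q_G) = 0.
Granite's profit: π_G = (232 - Q)q_G - (34q_G). Setting ∂π_G/∂q_G = 0: 198 - 2q_G - (q_E + q_J) = 0.
Adding the 3 first-order conditions: 445 − 4Q = 0, so Q = 445/4.
Back-substituting: q_E = (122 − 445/4) = 43/4, q_J = (125 − 445/4) = 55/4, q_G = (198 − 445/4) = 347/4.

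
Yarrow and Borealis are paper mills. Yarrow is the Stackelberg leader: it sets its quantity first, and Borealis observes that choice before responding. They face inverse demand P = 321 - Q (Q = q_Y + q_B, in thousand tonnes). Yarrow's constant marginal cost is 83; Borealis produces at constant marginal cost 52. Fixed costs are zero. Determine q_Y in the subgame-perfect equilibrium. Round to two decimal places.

Solve by backward induction. Given q_Y, the follower Borealis maximises π_B = (321 - q_Y - q_B)q_B - 52q_B.
Setting the follower's marginal profit to zero, 269 - q_Y - 2q_B = 0, i.e. q_B = (269 - q_Y)/2.
Yarrow substitutes q_B(q_Y) into its own profit: π_Y = q_Y(321 - q_Y - (269 - q_Y)/2) - 83q_Y = (373/2 - (1/2)q_Y)q_Y - 83q_Y.
The leader's first-order condition 207/2 - q_Y = 0 yields q_Y = 207/2.
Then q_B = (269 - 207/2)/2 = 331/4.

103.50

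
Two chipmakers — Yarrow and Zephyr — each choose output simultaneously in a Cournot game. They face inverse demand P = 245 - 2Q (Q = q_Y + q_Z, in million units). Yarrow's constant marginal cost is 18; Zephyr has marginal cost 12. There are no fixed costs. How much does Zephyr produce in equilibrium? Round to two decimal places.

Yarrow's profit: π_Y = (245 - 2Q)q_Y - (18q_Y). Setting ∂π_Y/∂q_Y = 0: 227 - 4q_Y - 2(q_Z) = 0.
Zephyr's profit: π_Z = (245 - 2Q)q_Z - (12q_Z). Setting ∂π_Z/∂q_Z = 0: 233 - 4q_Z - 2(q_Y) = 0.
Best responses: q_Y = (227 - 2q_Z)/4, q_Z = (233 - 2q_Y)/4.
Substituting one into the other gives q_Y = 221/6 and q_Z = 239/6.

39.83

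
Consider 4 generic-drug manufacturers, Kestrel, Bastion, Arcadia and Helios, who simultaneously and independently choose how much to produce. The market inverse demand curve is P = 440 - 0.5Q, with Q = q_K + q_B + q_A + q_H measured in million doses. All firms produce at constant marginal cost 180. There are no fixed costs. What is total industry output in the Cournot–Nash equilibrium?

416

A representative firm's profit is π_i = q_i(440 - 0.5Q) - 180q_i.
First-order condition (treating rivals' output as given): 260 - q_i - (1/2)·Σ_{j≠i} q_j = 0.
By symmetry each firm produces the same amount; substituting Σ_{j≠i} q_j = 3q_i yields q_i = 260/(5/2) = 104.
Total output Q = 104 + 104 + 104 + 104 = 416.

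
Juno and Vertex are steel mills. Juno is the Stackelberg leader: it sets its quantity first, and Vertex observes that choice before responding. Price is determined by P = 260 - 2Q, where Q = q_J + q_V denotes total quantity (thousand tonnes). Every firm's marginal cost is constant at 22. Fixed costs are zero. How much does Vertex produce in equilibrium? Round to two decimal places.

The follower Vertex best-responds to any q_J: π_V = (260 - 2Q)q_V - 22q_V.
∂π_V/∂q_V = 238 - 2q_J - 4q_V = 0 gives the reaction function q_V = (238 - 2q_J)/4.
The leader anticipates this reaction. Substituting into P = 260 - 2Q gives P = 141 - q_J, so π_J = (141 - q_J)q_J - 22q_J.
Leader FOC: 119 - 2q_J = 0, so q_J = 119/2.
Then q_V = (238 - 2·(119/2))/4 = 119/4.

29.75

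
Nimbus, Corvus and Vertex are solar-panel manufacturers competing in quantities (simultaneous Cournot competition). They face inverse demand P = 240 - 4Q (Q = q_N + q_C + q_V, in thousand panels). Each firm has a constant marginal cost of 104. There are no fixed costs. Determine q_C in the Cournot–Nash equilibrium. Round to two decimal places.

8.50

Each firm earns π_i = (240 - 4Q)q_i - 104q_i.
First-order condition (treating rivals' output as given): 136 - 8q_i - 4·Σ_{j≠i} q_j = 0.
With identical firms every q_j equals q_i, so Σ_{j≠i} q_j = 2q_i and 136 = 16q_i, giving q_i = 17/2.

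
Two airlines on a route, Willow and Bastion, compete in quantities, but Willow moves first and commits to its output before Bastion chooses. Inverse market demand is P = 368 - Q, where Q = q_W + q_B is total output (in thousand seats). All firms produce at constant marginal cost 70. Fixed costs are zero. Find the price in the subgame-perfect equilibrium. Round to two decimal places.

144.50

Solve by backward induction. Given q_W, the follower Bastion maximises π_B = (368 - q_W - q_B)q_B - 70q_B.
∂π_B/∂q_B = 298 - q_W - 2q_B = 0 gives the reaction function q_B = (298 - q_W)/2.
The leader anticipates this reaction. Substituting into P = 368 - Q gives P = 219 - (1/2)q_W, so π_W = (219 - (1/2)q_W)q_W - 70q_W.
The leader's first-order condition 149 - q_W = 0 yields q_W = 149.
Then q_B = (298 - 149)/2 = 149/2.
Total output Q = 447/2, so price P = 368 - 447/2 = 289/2.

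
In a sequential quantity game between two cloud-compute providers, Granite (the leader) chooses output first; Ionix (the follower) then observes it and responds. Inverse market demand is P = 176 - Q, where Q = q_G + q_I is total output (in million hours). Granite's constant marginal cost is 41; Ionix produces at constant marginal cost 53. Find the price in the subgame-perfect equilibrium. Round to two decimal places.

The follower Ionix best-responds to any q_G: π_I = (176 - Q)q_I - 53q_I.
Follower FOC: 123 - q_G - 2q_I = 0, so q_I(q_G) = (123 - q_G)/2.
The leader anticipates this reaction. Substituting into P = 176 - Q gives P = 229/2 - (1/2)q_G, so π_G = (229/2 - (1/2)q_G)q_G - 41q_G.
Leader FOC: 147/2 - q_G = 0, so q_G = 147/2.
Then q_I = (123 - 147/2)/2 = 99/4.
Total output Q = 393/4, so price P = 176 - 393/4 = 311/4.

77.75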